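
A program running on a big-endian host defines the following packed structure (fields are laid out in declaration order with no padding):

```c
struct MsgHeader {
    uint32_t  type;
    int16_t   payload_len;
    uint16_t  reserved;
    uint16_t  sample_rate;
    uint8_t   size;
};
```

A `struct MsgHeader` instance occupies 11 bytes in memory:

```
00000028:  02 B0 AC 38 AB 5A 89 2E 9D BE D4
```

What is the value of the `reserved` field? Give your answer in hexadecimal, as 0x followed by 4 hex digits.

0x892E

`reserved` follows `type` (4 B), `payload_len` (2 B), so it starts at offset 4 + 2 = 6 and occupies 2 bytes.
Bytes at offsets 6..7: 89 2E.
Big-endian: lowest address holds the most-significant byte.
The bytes are already most-significant first: 0x892E.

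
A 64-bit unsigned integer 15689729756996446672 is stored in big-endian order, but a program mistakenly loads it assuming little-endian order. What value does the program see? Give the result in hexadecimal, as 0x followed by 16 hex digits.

0xD029A613161EBDD9

15689729756996446672 in 64-bit hexadecimal is 0xD9BD1E1613A629D0.
Stored big-endian, the bytes at ascending addresses are D9 BD 1E 16 13 A6 29 D0.
Read back as little-endian, the first byte is least significant, giving 0xD029A613161EBDD9.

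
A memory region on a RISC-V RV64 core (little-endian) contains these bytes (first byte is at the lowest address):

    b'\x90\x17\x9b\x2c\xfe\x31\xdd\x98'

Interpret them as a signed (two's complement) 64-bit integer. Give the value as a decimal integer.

In little-endian order the low byte comes first in memory.
Reassemble most-significant byte first: 98 DD 31 FE 2C 9B 17 90 → 0x98DD31FE2C9B1790.
Top bit is set, so as a signed 64-bit value this is 0x98DD31FE2C9B1790 − 2^64 = -7431728842351634544.

-7431728842351634544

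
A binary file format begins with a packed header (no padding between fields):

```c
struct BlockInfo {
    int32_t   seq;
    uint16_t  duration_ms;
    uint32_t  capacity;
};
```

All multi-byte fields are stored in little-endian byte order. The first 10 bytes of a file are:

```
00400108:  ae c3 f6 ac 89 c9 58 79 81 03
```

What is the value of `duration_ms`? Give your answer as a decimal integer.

51593

`duration_ms` follows `seq` (4 bytes), so it starts at byte offset 4 and occupies 2 bytes.
Bytes at offsets 4..5: 89 C9.
Little-endian: lowest address holds the least-significant byte.
Reassemble most-significant byte first: C9 89 → 0xC989.
0xC989 = 51593.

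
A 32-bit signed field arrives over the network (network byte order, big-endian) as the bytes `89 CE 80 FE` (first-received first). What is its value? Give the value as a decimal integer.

In big-endian order the high byte comes first in memory.
The bytes are already most-significant first: 0x89CE80FE.
Top bit is set, so as a signed 32-bit value this is 0x89CE80FE − 2^32 = -1982955266.

-1982955266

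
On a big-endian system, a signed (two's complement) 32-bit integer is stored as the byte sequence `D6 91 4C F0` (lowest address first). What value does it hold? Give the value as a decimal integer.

Big-endian stores the most-significant byte at the lowest address.
The bytes are already most-significant first: 0xD6914CF0.
Top bit is set, so as a signed 32-bit value this is 0xD6914CF0 − 2^32 = -695120656.

-695120656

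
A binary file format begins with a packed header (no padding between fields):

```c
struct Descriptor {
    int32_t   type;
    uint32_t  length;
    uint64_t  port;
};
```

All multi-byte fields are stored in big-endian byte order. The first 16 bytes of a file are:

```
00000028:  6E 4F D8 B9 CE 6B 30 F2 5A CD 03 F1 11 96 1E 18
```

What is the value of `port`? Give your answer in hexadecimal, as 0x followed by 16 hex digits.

0x5ACD03F111961E18

`port` follows `type` (4 B), `length` (4 B), so it starts at offset 4 + 4 = 8 and occupies 8 bytes.
Bytes at offsets 8..15: 5A CD 03 F1 11 96 1E 18.
Big-endian: lowest address holds the most-significant byte.
The bytes are already most-significant first: 0x5ACD03F111961E18.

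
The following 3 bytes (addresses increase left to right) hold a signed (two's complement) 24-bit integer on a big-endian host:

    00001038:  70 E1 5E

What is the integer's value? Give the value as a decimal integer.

7397726

Big-endian: lowest address holds the most-significant byte.
The bytes are already most-significant first: 0x70E15E.
0x70E15E = 7397726.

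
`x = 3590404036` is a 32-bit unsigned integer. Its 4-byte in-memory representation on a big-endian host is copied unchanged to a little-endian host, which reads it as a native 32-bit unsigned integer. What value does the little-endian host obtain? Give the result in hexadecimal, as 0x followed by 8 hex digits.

3590404036 in 32-bit hexadecimal is 0xD60137C4.
Stored big-endian, the bytes at ascending addresses are D6 01 37 C4.
Read back as little-endian, the first byte is least significant, giving 0xC43701D6.

0xC43701D6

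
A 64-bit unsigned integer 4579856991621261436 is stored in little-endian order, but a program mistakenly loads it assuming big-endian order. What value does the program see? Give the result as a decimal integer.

4579856991621261436 in 64-bit hexadecimal is 0x3F8EEBAB33ACA87C.
Stored little-endian, the bytes at ascending addresses are 7C A8 AC 33 AB EB 8E 3F.
Read back as big-endian, the last byte is least significant, giving 0x7CA8AC33ABEB8E3F.
0x7CA8AC33ABEB8E3F = 8982618794718105151.

8982618794718105151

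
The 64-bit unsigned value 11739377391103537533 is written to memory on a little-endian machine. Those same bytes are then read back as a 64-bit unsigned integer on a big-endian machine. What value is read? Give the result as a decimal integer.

9039280876061846178

11739377391103537533 in 64-bit hexadecimal is 0xA2EAA58A10FA717D.
Stored little-endian, the bytes at ascending addresses are 7D 71 FA 10 8A A5 EA A2.
Read back as big-endian, the last byte is least significant, giving 0x7D71FA108AA5EAA2.
0x7D71FA108AA5EAA2 = 9039280876061846178.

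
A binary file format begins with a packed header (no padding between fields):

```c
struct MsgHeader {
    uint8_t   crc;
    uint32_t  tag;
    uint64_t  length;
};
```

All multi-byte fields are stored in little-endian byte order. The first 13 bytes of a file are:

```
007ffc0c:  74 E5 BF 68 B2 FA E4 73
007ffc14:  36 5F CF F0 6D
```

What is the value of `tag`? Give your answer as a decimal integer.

`tag` follows `crc` (1 byte), so it starts at byte offset 1 and occupies 4 bytes.
Bytes at offsets 1..4: E5 BF 68 B2.
Little-endian stores the least-significant byte at the lowest address.
Reassemble most-significant byte first: B2 68 BF E5 → 0xB268BFE5.
0xB268BFE5 = 2993209317.

2993209317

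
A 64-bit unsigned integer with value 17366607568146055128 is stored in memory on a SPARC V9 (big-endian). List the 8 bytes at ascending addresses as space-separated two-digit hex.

17366607568146055128 in hexadecimal, padded to 64 bits, is 0xF10295922CF4BFD8.
Split into bytes (most-significant first): F1 02 95 92 2C F4 BF D8.
Big-endian stores the most-significant byte at the lowest address.
So the memory order matches the most-significant-first order: F1 02 95 92 2C F4 BF D8.

F1 02 95 92 2C F4 BF D8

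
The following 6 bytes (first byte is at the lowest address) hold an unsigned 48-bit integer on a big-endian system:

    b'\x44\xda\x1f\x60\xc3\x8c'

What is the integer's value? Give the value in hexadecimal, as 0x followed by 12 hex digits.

Big-endian stores the most-significant byte at the lowest address.
The bytes are already most-significant first: 0x44DA1F60C38C.

0x44DA1F60C38C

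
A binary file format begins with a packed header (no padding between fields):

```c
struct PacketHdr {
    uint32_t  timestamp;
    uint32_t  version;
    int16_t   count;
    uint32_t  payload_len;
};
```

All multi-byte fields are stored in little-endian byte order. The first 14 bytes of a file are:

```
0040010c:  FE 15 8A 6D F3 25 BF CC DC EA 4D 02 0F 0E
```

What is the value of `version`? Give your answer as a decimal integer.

3435079155

`version` follows `timestamp` (4 bytes), so it starts at byte offset 4 and occupies 4 bytes.
Bytes at offsets 4..7: F3 25 BF CC.
Little-endian stores the least-significant byte at the lowest address.
Reassemble most-significant byte first: CC BF 25 F3 → 0xCCBF25F3.
0xCCBF25F3 = 3435079155.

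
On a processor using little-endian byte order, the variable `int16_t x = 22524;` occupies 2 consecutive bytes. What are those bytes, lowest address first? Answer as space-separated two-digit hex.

22524 in hexadecimal, padded to 16 bits, is 0x57FC.
Split into bytes (most-significant first): 57 FC.
Little-endian: lowest address holds the least-significant byte.
So at ascending addresses the bytes are FC 57.

FC 57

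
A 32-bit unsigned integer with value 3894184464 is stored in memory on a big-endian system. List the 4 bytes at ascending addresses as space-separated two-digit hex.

E8 1C 8A 10

3894184464 in hexadecimal, padded to 32 bits, is 0xE81C8A10.
Split into bytes (most-significant first): E8 1C 8A 10.
Big-endian stores the most-significant byte at the lowest address.
So the memory order matches the most-significant-first order: E8 1C 8A 10.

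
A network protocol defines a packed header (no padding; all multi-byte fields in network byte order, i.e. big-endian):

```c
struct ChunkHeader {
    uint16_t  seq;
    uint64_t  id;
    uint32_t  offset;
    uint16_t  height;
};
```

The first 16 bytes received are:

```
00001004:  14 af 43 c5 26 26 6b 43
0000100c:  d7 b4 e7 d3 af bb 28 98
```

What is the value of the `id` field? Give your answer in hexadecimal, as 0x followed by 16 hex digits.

0x43C526266B43D7B4

`id` follows `seq` (2 bytes), so it starts at byte offset 2 and occupies 8 bytes.
Bytes at offsets 2..9: 43 C5 26 26 6B 43 D7 B4.
Big-endian stores the most-significant byte at the lowest address.
The bytes are already most-significant first: 0x43C526266B43D7B4.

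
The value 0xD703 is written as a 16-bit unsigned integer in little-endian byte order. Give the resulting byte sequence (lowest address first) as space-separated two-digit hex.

03 D7

Split into bytes (most-significant first): D7 03.
Little-endian stores the least-significant byte at the lowest address.
So at ascending addresses the bytes are 03 D7.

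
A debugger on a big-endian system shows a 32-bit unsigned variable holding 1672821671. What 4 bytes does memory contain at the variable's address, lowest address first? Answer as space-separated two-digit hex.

1672821671 in hexadecimal, padded to 32 bits, is 0x63B53BA7.
Split into bytes (most-significant first): 63 B5 3B A7.
Big-endian: lowest address holds the most-significant byte.
So the memory order matches the most-significant-first order: 63 B5 3B A7.

63 B5 3B A7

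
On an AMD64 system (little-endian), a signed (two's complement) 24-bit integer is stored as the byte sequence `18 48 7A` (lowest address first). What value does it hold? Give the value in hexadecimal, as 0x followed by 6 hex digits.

Little-endian stores the least-significant byte at the lowest address.
Reassemble most-significant byte first: 7A 48 18 → 0x7A4818.

0x7A4818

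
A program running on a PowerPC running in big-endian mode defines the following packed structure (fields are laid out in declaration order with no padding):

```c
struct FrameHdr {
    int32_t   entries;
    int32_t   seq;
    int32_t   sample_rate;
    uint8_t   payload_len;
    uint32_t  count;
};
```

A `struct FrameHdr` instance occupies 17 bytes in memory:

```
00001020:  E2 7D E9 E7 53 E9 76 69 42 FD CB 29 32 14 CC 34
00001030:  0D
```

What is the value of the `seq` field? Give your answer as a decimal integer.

`seq` follows `entries` (4 bytes), so it starts at byte offset 4 and occupies 4 bytes.
Bytes at offsets 4..7: 53 E9 76 69.
Big-endian stores the most-significant byte at the lowest address.
The bytes are already most-significant first: 0x53E97669.
0x53E97669 = 1407809129.

1407809129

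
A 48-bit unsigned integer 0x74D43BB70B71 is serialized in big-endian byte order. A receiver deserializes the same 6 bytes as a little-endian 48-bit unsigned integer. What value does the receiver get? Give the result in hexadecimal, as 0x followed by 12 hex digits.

Stored big-endian, the bytes at ascending addresses are 74 D4 3B B7 0B 71.
Read back as little-endian, the first byte is least significant, giving 0x710BB73BD474.

0x710BB73BD474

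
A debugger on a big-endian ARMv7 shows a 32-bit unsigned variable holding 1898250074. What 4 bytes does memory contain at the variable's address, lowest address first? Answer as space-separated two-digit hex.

1898250074 in hexadecimal, padded to 32 bits, is 0x7124FF5A.
Split into bytes (most-significant first): 71 24 FF 5A.
Big-endian: lowest address holds the most-significant byte.
So the memory order matches the most-significant-first order: 71 24 FF 5A.

71 24 FF 5A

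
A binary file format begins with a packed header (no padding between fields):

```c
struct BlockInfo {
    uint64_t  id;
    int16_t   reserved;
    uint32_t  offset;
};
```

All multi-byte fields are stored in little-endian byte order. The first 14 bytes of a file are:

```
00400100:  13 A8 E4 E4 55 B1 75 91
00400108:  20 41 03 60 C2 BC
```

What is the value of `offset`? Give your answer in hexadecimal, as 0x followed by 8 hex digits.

`offset` follows `id` (8 B), `reserved` (2 B), so it starts at offset 8 + 2 = 10 and occupies 4 bytes.
Bytes at offsets 10..13: 03 60 C2 BC.
Little-endian stores the least-significant byte at the lowest address.
Reassemble most-significant byte first: BC C2 60 03 → 0xBCC26003.

0xBCC26003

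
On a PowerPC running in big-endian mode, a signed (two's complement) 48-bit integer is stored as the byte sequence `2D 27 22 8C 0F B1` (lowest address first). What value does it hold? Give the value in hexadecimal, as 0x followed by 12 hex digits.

Big-endian stores the most-significant byte at the lowest address.
The bytes are already most-significant first: 0x2D27228C0FB1.

0x2D27228C0FB1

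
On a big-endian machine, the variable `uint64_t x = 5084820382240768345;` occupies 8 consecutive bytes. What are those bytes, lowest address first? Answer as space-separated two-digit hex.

46 90 E9 32 76 20 81 59

5084820382240768345 in hexadecimal, padded to 64 bits, is 0x4690E93276208159.
Split into bytes (most-significant first): 46 90 E9 32 76 20 81 59.
Big-endian stores the most-significant byte at the lowest address.
So the memory order matches the most-significant-first order: 46 90 E9 32 76 20 81 59.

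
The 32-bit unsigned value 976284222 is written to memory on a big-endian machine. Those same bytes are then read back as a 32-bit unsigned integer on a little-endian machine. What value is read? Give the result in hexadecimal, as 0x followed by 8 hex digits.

0x3EEA303A

976284222 in 32-bit hexadecimal is 0x3A30EA3E.
Stored big-endian, the bytes at ascending addresses are 3A 30 EA 3E.
Read back as little-endian, the first byte is least significant, giving 0x3EEA303A.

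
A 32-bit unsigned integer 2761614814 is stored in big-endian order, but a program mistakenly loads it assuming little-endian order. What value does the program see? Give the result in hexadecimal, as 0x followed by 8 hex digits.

2761614814 in 32-bit hexadecimal is 0xA49AE5DE.
Stored big-endian, the bytes at ascending addresses are A4 9A E5 DE.
Read back as little-endian, the first byte is least significant, giving 0xDEE59AA4.

0xDEE59AA4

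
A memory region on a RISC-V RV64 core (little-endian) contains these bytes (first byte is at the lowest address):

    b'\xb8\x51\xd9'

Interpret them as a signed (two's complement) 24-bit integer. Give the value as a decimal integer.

In little-endian order the low byte comes first in memory.
Reassemble most-significant byte first: D9 51 B8 → 0xD951B8.
Top bit is set, so as a signed 24-bit value this is 0xD951B8 − 2^24 = -2534984.

-2534984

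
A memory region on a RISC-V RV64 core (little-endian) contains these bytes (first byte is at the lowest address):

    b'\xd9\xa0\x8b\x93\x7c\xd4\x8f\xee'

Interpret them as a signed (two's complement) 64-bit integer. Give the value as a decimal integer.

Little-endian stores the least-significant byte at the lowest address.
Reassemble most-significant byte first: EE 8F D4 7C 93 8B A0 D9 → 0xEE8FD47C938BA0D9.
Top bit is set, so as a signed 64-bit value this is 0xEE8FD47C938BA0D9 − 2^64 = -1256552139496644391.

-1256552139496644391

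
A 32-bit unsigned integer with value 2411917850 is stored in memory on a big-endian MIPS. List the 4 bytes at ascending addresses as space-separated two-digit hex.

8F C2 F2 1A

2411917850 in hexadecimal, padded to 32 bits, is 0x8FC2F21A.
Split into bytes (most-significant first): 8F C2 F2 1A.
In big-endian order the high byte comes first in memory.
So the memory order matches the most-significant-first order: 8F C2 F2 1A.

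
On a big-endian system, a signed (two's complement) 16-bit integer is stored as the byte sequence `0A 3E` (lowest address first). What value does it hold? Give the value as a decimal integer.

In big-endian order the high byte comes first in memory.
The bytes are already most-significant first: 0x0A3E.
0x0A3E = 2622.

2622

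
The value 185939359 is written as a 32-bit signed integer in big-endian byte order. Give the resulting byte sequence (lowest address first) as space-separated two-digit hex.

0B 15 35 9F

185939359 in hexadecimal, padded to 32 bits, is 0x0B15359F.
Split into bytes (most-significant first): 0B 15 35 9F.
Big-endian: lowest address holds the most-significant byte.
So the memory order matches the most-significant-first order: 0B 15 35 9F.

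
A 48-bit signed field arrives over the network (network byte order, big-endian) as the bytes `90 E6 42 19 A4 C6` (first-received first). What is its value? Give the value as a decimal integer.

Big-endian: lowest address holds the most-significant byte.
The bytes are already most-significant first: 0x90E64219A4C6.
Top bit is set, so as a signed 48-bit value this is 0x90E64219A4C6 − 2^48 = -122156350855994.

-122156350855994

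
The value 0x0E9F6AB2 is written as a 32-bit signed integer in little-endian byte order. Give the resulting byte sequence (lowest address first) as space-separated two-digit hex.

B2 6A 9F 0E

Split into bytes (most-significant first): 0E 9F 6A B2.
Little-endian stores the least-significant byte at the lowest address.
So at ascending addresses the bytes are B2 6A 9F 0E.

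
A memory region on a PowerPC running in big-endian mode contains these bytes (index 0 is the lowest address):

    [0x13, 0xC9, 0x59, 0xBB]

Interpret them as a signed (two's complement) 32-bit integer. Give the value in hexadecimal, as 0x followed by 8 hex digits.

Big-endian: lowest address holds the most-significant byte.
The bytes are already most-significant first: 0x13C959BB.

0x13C959BB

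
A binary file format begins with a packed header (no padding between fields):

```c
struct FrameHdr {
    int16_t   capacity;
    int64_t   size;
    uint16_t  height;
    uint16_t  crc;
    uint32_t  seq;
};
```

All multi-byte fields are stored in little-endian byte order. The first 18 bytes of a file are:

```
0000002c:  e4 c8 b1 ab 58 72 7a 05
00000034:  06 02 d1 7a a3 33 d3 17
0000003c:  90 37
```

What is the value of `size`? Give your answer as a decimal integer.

`size` follows `capacity` (2 bytes), so it starts at byte offset 2 and occupies 8 bytes.
Bytes at offsets 2..9: B1 AB 58 72 7A 05 06 02.
In little-endian order the low byte comes first in memory.
Reassemble most-significant byte first: 02 06 05 7A 72 58 AB B1 → 0x0206057A7258ABB1.
0x0206057A7258ABB1 = 145810061398682545.

145810061398682545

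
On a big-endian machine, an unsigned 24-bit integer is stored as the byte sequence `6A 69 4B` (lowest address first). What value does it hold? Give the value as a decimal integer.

Big-endian: lowest address holds the most-significant byte.
The bytes are already most-significant first: 0x6A694B.
0x6A694B = 6973771.

6973771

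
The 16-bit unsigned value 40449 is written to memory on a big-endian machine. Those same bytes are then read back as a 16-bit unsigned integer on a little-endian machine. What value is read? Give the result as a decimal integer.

40449 in 16-bit hexadecimal is 0x9E01.
Stored big-endian, the bytes at ascending addresses are 9E 01.
Read back as little-endian, the first byte is least significant, giving 0x019E.
0x019E = 414.

414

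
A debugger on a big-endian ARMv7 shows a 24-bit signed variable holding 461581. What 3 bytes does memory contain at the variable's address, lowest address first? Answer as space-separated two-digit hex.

461581 in hexadecimal, padded to 24 bits, is 0x070B0D.
Split into bytes (most-significant first): 07 0B 0D.
In big-endian order the high byte comes first in memory.
So the memory order matches the most-significant-first order: 07 0B 0D.

07 0B 0D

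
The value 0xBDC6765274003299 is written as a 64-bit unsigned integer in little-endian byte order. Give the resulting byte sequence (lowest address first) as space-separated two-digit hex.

Split into bytes (most-significant first): BD C6 76 52 74 00 32 99.
In little-endian order the low byte comes first in memory.
So at ascending addresses the bytes are 99 32 00 74 52 76 C6 BD.

99 32 00 74 52 76 C6 BD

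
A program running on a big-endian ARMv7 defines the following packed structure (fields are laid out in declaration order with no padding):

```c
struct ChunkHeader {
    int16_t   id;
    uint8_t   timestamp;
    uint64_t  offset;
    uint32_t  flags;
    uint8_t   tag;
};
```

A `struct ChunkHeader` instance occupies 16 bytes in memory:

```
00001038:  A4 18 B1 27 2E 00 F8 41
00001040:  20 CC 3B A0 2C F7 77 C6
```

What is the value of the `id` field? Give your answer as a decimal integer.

`id` is the first field, at byte offset 0, occupying 2 bytes.
Bytes at offsets 0..1: A4 18.
Big-endian: lowest address holds the most-significant byte.
The bytes are already most-significant first: 0xA418.
Top bit is set, so as a signed 16-bit value this is 0xA418 − 2^16 = -23528.

-23528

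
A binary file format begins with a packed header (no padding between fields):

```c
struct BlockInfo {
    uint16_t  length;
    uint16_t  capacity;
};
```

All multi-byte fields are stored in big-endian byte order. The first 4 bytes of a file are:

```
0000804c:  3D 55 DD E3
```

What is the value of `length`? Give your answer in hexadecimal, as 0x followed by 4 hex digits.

`length` is the first field, at byte offset 0, occupying 2 bytes.
Bytes at offsets 0..1: 3D 55.
Big-endian stores the most-significant byte at the lowest address.
The bytes are already most-significant first: 0x3D55.

0x3D55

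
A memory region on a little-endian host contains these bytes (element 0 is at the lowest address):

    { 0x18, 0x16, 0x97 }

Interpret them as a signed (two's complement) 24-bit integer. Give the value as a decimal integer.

-6875624

Little-endian: lowest address holds the least-significant byte.
Reassemble most-significant byte first: 97 16 18 → 0x971618.
Top bit is set, so as a signed 24-bit value this is 0x971618 − 2^24 = -6875624.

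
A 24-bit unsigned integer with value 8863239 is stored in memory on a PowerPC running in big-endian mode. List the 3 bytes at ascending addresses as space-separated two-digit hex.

8863239 in hexadecimal, padded to 24 bits, is 0x873E07.
Split into bytes (most-significant first): 87 3E 07.
Big-endian: lowest address holds the most-significant byte.
So the memory order matches the most-significant-first order: 87 3E 07.

87 3E 07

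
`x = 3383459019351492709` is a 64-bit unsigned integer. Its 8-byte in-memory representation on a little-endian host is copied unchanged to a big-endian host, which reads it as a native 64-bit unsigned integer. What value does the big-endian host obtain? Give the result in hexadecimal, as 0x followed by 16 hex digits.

0x658889400D76F42E

3383459019351492709 in 64-bit hexadecimal is 0x2EF4760D40898865.
Stored little-endian, the bytes at ascending addresses are 65 88 89 40 0D 76 F4 2E.
Read back as big-endian, the last byte is least significant, giving 0x658889400D76F42E.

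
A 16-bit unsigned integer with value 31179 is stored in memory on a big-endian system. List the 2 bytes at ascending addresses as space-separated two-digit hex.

79 CB

31179 in hexadecimal, padded to 16 bits, is 0x79CB.
Split into bytes (most-significant first): 79 CB.
Big-endian: lowest address holds the most-significant byte.
So the memory order matches the most-significant-first order: 79 CB.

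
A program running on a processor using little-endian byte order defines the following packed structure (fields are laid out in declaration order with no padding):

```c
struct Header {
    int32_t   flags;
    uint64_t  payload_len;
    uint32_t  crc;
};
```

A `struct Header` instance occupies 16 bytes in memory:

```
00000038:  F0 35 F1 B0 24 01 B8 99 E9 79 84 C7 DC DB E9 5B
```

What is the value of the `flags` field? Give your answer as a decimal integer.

`flags` is the first field, at byte offset 0, occupying 4 bytes.
Bytes at offsets 0..3: F0 35 F1 B0.
Little-endian: lowest address holds the least-significant byte.
Reassemble most-significant byte first: B0 F1 35 F0 → 0xB0F135F0.
Top bit is set, so as a signed 32-bit value this is 0xB0F135F0 − 2^32 = -1326369296.

-1326369296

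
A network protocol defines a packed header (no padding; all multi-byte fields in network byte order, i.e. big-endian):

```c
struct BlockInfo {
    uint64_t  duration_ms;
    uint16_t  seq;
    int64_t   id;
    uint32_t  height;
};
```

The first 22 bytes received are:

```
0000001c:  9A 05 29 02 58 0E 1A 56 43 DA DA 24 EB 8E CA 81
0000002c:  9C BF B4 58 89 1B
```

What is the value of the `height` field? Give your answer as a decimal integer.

`height` follows `duration_ms` (8 B), `seq` (2 B), `id` (8 B), so it starts at offset 8 + 2 + 8 = 18 and occupies 4 bytes.
Bytes at offsets 18..21: B4 58 89 1B.
Big-endian: lowest address holds the most-significant byte.
The bytes are already most-significant first: 0xB458891B.
0xB458891B = 3025701147.

3025701147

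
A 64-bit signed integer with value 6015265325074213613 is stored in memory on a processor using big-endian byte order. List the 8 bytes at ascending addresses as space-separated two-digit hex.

6015265325074213613 in hexadecimal, padded to 64 bits, is 0x537A83F162C5EAED.
Split into bytes (most-significant first): 53 7A 83 F1 62 C5 EA ED.
Big-endian: lowest address holds the most-significant byte.
So the memory order matches the most-significant-first order: 53 7A 83 F1 62 C5 EA ED.

53 7A 83 F1 62 C5 EA ED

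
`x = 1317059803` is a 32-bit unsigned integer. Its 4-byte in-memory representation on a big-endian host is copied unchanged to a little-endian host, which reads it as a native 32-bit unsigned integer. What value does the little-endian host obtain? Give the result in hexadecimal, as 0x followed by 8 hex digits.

1317059803 in 32-bit hexadecimal is 0x4E80BCDB.
Stored big-endian, the bytes at ascending addresses are 4E 80 BC DB.
Read back as little-endian, the first byte is least significant, giving 0xDBBC804E.

0xDBBC804E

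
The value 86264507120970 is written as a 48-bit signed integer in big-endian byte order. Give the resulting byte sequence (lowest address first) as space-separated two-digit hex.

4E 75 05 4D BD 4A

86264507120970 in hexadecimal, padded to 48 bits, is 0x4E75054DBD4A.
Split into bytes (most-significant first): 4E 75 05 4D BD 4A.
Big-endian stores the most-significant byte at the lowest address.
So the memory order matches the most-significant-first order: 4E 75 05 4D BD 4A.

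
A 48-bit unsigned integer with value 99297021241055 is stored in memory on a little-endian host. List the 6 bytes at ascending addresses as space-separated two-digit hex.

99297021241055 in hexadecimal, padded to 48 bits, is 0x5A4F63ADA6DF.
Split into bytes (most-significant first): 5A 4F 63 AD A6 DF.
Little-endian stores the least-significant byte at the lowest address.
So at ascending addresses the bytes are DF A6 AD 63 4F 5A.

DF A6 AD 63 4F 5A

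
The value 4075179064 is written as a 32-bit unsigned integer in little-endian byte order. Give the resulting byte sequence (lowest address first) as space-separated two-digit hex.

38 4C E6 F2

4075179064 in hexadecimal, padded to 32 bits, is 0xF2E64C38.
Split into bytes (most-significant first): F2 E6 4C 38.
Little-endian: lowest address holds the least-significant byte.
So at ascending addresses the bytes are 38 4C E6 F2.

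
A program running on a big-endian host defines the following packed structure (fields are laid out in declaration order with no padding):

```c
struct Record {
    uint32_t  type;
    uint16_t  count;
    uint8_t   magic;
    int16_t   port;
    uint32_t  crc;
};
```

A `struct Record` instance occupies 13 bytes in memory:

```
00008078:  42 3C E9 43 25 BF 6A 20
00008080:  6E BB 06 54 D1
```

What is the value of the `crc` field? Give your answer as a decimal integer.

3137754321

`crc` follows `type` (4 B), `count` (2 B), `magic` (1 B), `port` (2 B), so it starts at offset 4 + 2 + 1 + 2 = 9 and occupies 4 bytes.
Bytes at offsets 9..12: BB 06 54 D1.
Big-endian stores the most-significant byte at the lowest address.
The bytes are already most-significant first: 0xBB0654D1.
0xBB0654D1 = 3137754321.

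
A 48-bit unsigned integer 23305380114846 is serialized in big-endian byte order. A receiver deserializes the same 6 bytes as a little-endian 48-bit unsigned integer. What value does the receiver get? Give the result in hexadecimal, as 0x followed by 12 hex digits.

23305380114846 in 48-bit hexadecimal is 0x153234E7319E.
Stored big-endian, the bytes at ascending addresses are 15 32 34 E7 31 9E.
Read back as little-endian, the first byte is least significant, giving 0x9E31E7343215.

0x9E31E7343215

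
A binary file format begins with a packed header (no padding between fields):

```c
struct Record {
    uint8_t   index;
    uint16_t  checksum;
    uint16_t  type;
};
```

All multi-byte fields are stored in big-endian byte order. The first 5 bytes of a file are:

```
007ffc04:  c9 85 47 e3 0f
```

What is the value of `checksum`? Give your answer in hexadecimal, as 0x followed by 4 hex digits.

`checksum` follows `index` (1 byte), so it starts at byte offset 1 and occupies 2 bytes.
Bytes at offsets 1..2: 85 47.
In big-endian order the high byte comes first in memory.
The bytes are already most-significant first: 0x8547.

0x8547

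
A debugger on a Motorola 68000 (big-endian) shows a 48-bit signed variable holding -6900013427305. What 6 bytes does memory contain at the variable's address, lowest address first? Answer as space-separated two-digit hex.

Two's complement of -6900013427305 in 48 bits: 6900013427305 = 0x064688D96A69; invert → 0xF9B977269596; add 1 → 0xF9B977269597.
Split into bytes (most-significant first): F9 B9 77 26 95 97.
Big-endian: lowest address holds the most-significant byte.
So the memory order matches the most-significant-first order: F9 B9 77 26 95 97.

F9 B9 77 26 95 97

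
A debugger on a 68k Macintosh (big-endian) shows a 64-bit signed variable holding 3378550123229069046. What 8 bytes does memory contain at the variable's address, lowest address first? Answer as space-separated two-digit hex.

3378550123229069046 in hexadecimal, padded to 64 bits, is 0x2EE3056FCEEBBEF6.
Split into bytes (most-significant first): 2E E3 05 6F CE EB BE F6.
Big-endian stores the most-significant byte at the lowest address.
So the memory order matches the most-significant-first order: 2E E3 05 6F CE EB BE F6.

2E E3 05 6F CE EB BE F6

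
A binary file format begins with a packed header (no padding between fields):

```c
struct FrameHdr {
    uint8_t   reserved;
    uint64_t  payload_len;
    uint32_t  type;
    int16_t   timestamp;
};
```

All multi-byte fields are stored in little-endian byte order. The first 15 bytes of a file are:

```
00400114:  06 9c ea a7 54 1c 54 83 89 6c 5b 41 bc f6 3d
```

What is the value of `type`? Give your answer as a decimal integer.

`type` follows `reserved` (1 B), `payload_len` (8 B), so it starts at offset 1 + 8 = 9 and occupies 4 bytes.
Bytes at offsets 9..12: 6C 5B 41 BC.
Little-endian stores the least-significant byte at the lowest address.
Reassemble most-significant byte first: BC 41 5B 6C → 0xBC415B6C.
0xBC415B6C = 3158399852.

3158399852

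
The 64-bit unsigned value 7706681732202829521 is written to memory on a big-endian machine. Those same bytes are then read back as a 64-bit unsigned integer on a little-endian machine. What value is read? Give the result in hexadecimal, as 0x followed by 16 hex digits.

7706681732202829521 in 64-bit hexadecimal is 0x6AF3A23424F116D1.
Stored big-endian, the bytes at ascending addresses are 6A F3 A2 34 24 F1 16 D1.
Read back as little-endian, the first byte is least significant, giving 0xD116F12434A2F36A.

0xD116F12434A2F36A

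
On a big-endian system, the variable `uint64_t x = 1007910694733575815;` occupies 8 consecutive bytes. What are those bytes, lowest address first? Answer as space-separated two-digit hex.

0D FC D1 6F CC E9 76 87

1007910694733575815 in hexadecimal, padded to 64 bits, is 0x0DFCD16FCCE97687.
Split into bytes (most-significant first): 0D FC D1 6F CC E9 76 87.
Big-endian stores the most-significant byte at the lowest address.
So the memory order matches the most-significant-first order: 0D FC D1 6F CC E9 76 87.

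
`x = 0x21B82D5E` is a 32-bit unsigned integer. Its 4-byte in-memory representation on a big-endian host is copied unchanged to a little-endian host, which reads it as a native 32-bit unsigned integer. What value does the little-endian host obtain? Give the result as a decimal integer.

1580054561

Stored big-endian, the bytes at ascending addresses are 21 B8 2D 5E.
Read back as little-endian, the first byte is least significant, giving 0x5E2DB821.
0x5E2DB821 = 1580054561.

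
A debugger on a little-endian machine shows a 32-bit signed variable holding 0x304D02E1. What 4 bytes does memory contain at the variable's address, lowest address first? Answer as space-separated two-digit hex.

E1 02 4D 30

Split into bytes (most-significant first): 30 4D 02 E1.
Little-endian stores the least-significant byte at the lowest address.
So at ascending addresses the bytes are E1 02 4D 30.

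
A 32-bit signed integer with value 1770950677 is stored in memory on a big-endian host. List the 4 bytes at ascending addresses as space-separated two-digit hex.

1770950677 in hexadecimal, padded to 32 bits, is 0x698E9015.
Split into bytes (most-significant first): 69 8E 90 15.
Big-endian: lowest address holds the most-significant byte.
So the memory order matches the most-significant-first order: 69 8E 90 15.

69 8E 90 15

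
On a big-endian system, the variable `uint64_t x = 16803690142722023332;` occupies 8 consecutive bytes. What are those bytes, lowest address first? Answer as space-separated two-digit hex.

E9 32 B3 27 B0 AD DF A4

16803690142722023332 in hexadecimal, padded to 64 bits, is 0xE932B327B0ADDFA4.
Split into bytes (most-significant first): E9 32 B3 27 B0 AD DF A4.
Big-endian stores the most-significant byte at the lowest address.
So the memory order matches the most-significant-first order: E9 32 B3 27 B0 AD DF A4.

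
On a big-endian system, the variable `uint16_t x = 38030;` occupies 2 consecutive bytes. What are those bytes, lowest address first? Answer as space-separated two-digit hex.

94 8E

38030 in hexadecimal, padded to 16 bits, is 0x948E.
Split into bytes (most-significant first): 94 8E.
Big-endian stores the most-significant byte at the lowest address.
So the memory order matches the most-significant-first order: 94 8E.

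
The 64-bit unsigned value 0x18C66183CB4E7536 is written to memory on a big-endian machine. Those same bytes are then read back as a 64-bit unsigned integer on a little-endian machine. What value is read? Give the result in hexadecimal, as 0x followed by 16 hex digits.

Stored big-endian, the bytes at ascending addresses are 18 C6 61 83 CB 4E 75 36.
Read back as little-endian, the first byte is least significant, giving 0x36754ECB8361C618.

0x36754ECB8361C618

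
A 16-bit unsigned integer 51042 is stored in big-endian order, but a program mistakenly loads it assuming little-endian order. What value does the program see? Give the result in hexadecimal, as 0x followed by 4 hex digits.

0x62C7

51042 in 16-bit hexadecimal is 0xC762.
Stored big-endian, the bytes at ascending addresses are C7 62.
Read back as little-endian, the first byte is least significant, giving 0x62C7.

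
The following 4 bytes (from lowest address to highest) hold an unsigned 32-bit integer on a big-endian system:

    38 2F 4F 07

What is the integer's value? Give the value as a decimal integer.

Big-endian stores the most-significant byte at the lowest address.
The bytes are already most-significant first: 0x382F4F07.
0x382F4F07 = 942624519.

942624519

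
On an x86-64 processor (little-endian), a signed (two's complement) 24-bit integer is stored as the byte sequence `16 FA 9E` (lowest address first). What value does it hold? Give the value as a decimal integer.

Little-endian: lowest address holds the least-significant byte.
Reassemble most-significant byte first: 9E FA 16 → 0x9EFA16.
Top bit is set, so as a signed 24-bit value this is 0x9EFA16 − 2^24 = -6358506.

-6358506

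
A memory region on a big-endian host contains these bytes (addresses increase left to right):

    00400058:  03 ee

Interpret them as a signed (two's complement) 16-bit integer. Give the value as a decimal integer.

Big-endian: lowest address holds the most-significant byte.
The bytes are already most-significant first: 0x03EE.
0x03EE = 1006.

1006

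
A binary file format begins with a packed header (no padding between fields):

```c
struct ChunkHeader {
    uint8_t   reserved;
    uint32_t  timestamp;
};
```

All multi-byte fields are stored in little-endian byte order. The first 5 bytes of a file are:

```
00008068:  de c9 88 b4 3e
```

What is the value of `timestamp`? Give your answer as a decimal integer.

`timestamp` follows `reserved` (1 byte), so it starts at byte offset 1 and occupies 4 bytes.
Bytes at offsets 1..4: C9 88 B4 3E.
Little-endian: lowest address holds the least-significant byte.
Reassemble most-significant byte first: 3E B4 88 C9 → 0x3EB488C9.
0x3EB488C9 = 1052018889.

1052018889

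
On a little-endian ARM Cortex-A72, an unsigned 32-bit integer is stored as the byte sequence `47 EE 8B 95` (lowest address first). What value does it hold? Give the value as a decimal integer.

Little-endian stores the least-significant byte at the lowest address.
Reassemble most-significant byte first: 95 8B EE 47 → 0x958BEE47.
0x958BEE47 = 2508975687.

2508975687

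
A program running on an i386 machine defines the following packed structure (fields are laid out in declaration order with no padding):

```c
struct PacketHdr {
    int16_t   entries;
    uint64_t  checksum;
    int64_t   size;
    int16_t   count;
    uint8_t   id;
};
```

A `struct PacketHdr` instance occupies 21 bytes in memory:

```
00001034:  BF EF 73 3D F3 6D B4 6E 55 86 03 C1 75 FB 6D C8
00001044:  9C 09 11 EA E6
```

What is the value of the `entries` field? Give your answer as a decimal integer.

-4161

`entries` is the first field, at byte offset 0, occupying 2 bytes.
Bytes at offsets 0..1: BF EF.
In little-endian order the low byte comes first in memory.
Reassemble most-significant byte first: EF BF → 0xEFBF.
Top bit is set, so as a signed 16-bit value this is 0xEFBF − 2^16 = -4161.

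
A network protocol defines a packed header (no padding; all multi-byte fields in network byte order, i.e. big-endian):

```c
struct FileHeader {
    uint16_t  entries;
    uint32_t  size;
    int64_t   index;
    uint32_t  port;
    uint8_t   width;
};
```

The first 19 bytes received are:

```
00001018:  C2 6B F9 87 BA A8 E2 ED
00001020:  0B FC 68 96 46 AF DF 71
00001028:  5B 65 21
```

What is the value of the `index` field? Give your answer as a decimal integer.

-2095005072943069521

`index` follows `entries` (2 B), `size` (4 B), so it starts at offset 2 + 4 = 6 and occupies 8 bytes.
Bytes at offsets 6..13: E2 ED 0B FC 68 96 46 AF.
In big-endian order the high byte comes first in memory.
The bytes are already most-significant first: 0xE2ED0BFC689646AF.
Top bit is set, so as a signed 64-bit value this is 0xE2ED0BFC689646AF − 2^64 = -2095005072943069521.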